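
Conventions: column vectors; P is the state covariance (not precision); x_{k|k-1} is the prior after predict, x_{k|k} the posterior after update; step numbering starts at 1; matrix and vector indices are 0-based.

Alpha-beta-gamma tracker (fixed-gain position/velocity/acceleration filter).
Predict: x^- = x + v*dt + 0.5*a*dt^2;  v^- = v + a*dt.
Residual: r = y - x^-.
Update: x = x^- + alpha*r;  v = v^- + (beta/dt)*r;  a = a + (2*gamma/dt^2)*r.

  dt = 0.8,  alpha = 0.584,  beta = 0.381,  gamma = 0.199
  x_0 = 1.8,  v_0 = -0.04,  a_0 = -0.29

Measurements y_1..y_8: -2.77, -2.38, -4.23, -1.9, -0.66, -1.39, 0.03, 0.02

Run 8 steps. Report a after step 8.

a_post = -5.6951

step 1: x_pred=1.6752  r=-4.4452  x^+=-0.9208  v^+=-2.3890  a^+=-3.0544
step 2: x_pred=-3.8094  r=1.4294  x^+=-2.9746  v^+=-4.1518  a^+=-2.1654
step 3: x_pred=-6.9890  r=2.7590  x^+=-5.3777  v^+=-4.5701  a^+=-0.4497
step 4: x_pred=-9.1778  r=7.2778  x^+=-4.9275  v^+=-1.4639  a^+=4.0762
step 5: x_pred=-4.7943  r=4.1343  x^+=-2.3799  v^+=3.7660  a^+=6.6472
step 6: x_pred=2.7600  r=-4.1500  x^+=0.3364  v^+=7.1073  a^+=4.0664
step 7: x_pred=7.3235  r=-7.2935  x^+=3.0641  v^+=6.8868  a^+=-0.4693
step 8: x_pred=8.4234  r=-8.4034  x^+=3.5158  v^+=2.5093  a^+=-5.6951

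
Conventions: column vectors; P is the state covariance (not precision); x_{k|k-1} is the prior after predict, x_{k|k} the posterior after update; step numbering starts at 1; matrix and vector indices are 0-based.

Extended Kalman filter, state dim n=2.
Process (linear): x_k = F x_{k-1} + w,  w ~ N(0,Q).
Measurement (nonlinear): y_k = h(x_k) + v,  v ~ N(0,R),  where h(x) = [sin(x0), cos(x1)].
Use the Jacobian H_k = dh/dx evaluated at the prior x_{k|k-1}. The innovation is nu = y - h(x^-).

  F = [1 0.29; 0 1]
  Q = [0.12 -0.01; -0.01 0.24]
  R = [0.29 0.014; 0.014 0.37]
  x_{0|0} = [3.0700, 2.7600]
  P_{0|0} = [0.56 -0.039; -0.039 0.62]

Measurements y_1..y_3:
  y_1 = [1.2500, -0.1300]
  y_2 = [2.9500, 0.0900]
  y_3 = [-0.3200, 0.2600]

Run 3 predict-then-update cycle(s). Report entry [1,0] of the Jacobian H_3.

step 1: x^-=[3.8704, 2.7600]  P^-=[0.7095 0.1308; 0.1308 0.8600]  H_jac=[-0.7460 0.0000; 0.0000 -0.3724]  S=[0.6848 0.0503; 0.0503 0.4893]  K=[-0.7714 -0.0202; -0.0951 -0.6448]  nu=[1.9160, 0.7981]  x^+=[2.3763, 2.0632]  P^+=[0.3003 0.0491; 0.0491 0.6442]
step 2: x^-=[2.9747, 2.0632]  P^-=[0.5029 0.2259; 0.2259 0.8842]  H_jac=[-0.9861 0.0000; 0.0000 -0.8812]  S=[0.7790 0.2103; 0.2103 1.0566]  K=[-0.6190 -0.0652; -0.0918 -0.7192]  nu=[2.7838, 0.5628]  x^+=[1.2148, 1.4029]  P^+=[0.1830 0.0372; 0.0372 0.3034]
step 3: x^-=[1.6217, 1.4029]  P^-=[0.3501 0.1152; 0.1152 0.5434]  H_jac=[-0.0508 0.0000; 0.0000 -0.9859]  S=[0.2909 0.0198; 0.0198 0.8983]  K=[-0.0527 -0.1253; 0.0204 -0.5969]  nu=[-1.3187, 0.0929]  x^+=[1.6795, 1.3205]  P^+=[0.3349 0.0478; 0.0478 0.2237]

H_jac[1,0] = 0.0000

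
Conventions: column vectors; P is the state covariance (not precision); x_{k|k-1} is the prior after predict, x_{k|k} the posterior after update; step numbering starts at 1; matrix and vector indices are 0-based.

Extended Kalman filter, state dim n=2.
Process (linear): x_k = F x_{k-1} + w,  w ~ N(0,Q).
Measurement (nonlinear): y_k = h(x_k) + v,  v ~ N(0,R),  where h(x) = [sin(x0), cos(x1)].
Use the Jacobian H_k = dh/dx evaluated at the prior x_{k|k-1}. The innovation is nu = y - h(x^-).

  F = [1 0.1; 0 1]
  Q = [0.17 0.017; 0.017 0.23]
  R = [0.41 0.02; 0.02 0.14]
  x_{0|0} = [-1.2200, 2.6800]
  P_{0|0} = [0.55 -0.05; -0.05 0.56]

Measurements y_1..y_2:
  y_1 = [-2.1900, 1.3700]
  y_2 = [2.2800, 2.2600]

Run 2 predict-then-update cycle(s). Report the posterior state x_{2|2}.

x_post = [-3.4511, 0.1763]

step 1: x^-=[-0.9520, 2.6800]  P^-=[0.7156 0.0230; 0.0230 0.7900]  H_jac=[0.5801 0.0000; 0.0000 -0.4454]  S=[0.6508 0.0141; 0.0141 0.2967]  K=[0.6392 -0.0648; 0.0462 -1.1880]  nu=[-1.3754, 2.2653]  x^+=[-1.9780, -0.0748]  P^+=[0.4496 -0.0083; -0.0083 0.3714]
step 2: x^-=[-1.9855, -0.0748]  P^-=[0.6216 0.0458; 0.0458 0.6014]  H_jac=[-0.4029 0.0000; 0.0000 0.0747]  S=[0.5109 0.0186; 0.0186 0.1434]  K=[-0.4935 0.0880; -0.0478 0.3197]  nu=[3.1952, 1.2628]  x^+=[-3.4511, 0.1763]  P^+=[0.4977 0.0327; 0.0327 0.5861]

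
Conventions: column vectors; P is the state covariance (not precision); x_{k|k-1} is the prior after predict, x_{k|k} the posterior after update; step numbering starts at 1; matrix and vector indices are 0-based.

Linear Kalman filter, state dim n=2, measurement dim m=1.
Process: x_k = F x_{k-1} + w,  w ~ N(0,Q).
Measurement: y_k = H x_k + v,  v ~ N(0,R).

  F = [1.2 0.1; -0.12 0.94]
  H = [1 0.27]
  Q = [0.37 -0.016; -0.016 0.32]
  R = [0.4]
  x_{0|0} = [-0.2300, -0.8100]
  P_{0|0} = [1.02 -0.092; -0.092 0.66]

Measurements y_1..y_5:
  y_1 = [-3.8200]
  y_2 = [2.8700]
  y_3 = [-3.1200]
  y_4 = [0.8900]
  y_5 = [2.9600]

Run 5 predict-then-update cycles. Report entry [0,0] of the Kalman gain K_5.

step 1: x^-=[-0.3570, -0.7338]  P^-=[1.8233 -0.2035; -0.2035 0.9386]  S=[2.1818]  K=[0.8105; 0.0229]  nu=[-3.2649]  x^+=[-3.0032, -0.8085]  P^+=[0.3901 -0.2440; -0.2440 0.9375]
step 2: x^-=[-3.6846, -0.3996]  P^-=[0.8825 -0.2563; -0.2563 1.2090]  S=[1.2322]  K=[0.6600; 0.0569]  nu=[6.6625]  x^+=[0.7128, -0.0205]  P^+=[0.3457 -0.3026; -0.3026 1.2050]
step 3: x^-=[0.8533, -0.1048]  P^-=[0.8073 -0.2902; -0.2902 1.4580]  S=[1.1568]  K=[0.6301; 0.0894]  nu=[-3.9450]  x^+=[-1.6324, -0.4576]  P^+=[0.3480 -0.3554; -0.3554 1.4487]
step 4: x^-=[-2.0046, -0.2343]  P^-=[0.8003 -0.3265; -0.3265 1.6853]  S=[1.1468]  K=[0.6210; 0.1120]  nu=[2.9578]  x^+=[-0.1679, 0.0971]  P^+=[0.3581 -0.4063; -0.4063 1.6709]
step 5: x^-=[-0.1918, 0.1115]  P^-=[0.8048 -0.3640; -0.3640 1.8932]  S=[1.1463]  K=[0.6164; 0.1284]  nu=[3.1217]  x^+=[1.7324, 0.5123]  P^+=[0.3693 -0.4547; -0.4547 1.8743]

K[0,0] = 0.6164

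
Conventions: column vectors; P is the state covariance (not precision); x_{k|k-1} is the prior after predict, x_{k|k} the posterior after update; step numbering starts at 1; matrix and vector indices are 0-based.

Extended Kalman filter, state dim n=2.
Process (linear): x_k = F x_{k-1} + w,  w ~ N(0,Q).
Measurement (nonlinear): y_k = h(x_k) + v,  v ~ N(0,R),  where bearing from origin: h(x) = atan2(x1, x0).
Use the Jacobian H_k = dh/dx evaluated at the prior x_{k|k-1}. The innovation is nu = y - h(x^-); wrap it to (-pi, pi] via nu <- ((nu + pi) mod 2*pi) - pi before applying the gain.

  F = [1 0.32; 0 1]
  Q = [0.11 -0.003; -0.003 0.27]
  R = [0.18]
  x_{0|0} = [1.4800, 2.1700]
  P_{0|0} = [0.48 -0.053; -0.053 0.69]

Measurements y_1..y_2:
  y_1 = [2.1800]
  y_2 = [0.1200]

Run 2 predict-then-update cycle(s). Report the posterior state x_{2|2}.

step 1: x^-=[2.1744, 2.1700]  P^-=[0.6267 0.1648; 0.1648 0.9600]  H_jac=[-0.2299 0.2304]  S=[0.2466]  K=[-0.4304; 0.7432]  nu=[1.3956]  x^+=[1.5738, 3.2072]  P^+=[0.5811 0.2437; 0.2437 0.8238]
step 2: x^-=[2.6001, 3.2072]  P^-=[0.9314 0.5043; 0.5043 1.0938]  H_jac=[-0.1881 0.1525]  S=[0.2095]  K=[-0.4693; 0.3435]  nu=[-0.7696]  x^+=[2.9613, 2.9429]  P^+=[0.8852 0.5381; 0.5381 1.0691]

x_post = [2.9613, 2.9429]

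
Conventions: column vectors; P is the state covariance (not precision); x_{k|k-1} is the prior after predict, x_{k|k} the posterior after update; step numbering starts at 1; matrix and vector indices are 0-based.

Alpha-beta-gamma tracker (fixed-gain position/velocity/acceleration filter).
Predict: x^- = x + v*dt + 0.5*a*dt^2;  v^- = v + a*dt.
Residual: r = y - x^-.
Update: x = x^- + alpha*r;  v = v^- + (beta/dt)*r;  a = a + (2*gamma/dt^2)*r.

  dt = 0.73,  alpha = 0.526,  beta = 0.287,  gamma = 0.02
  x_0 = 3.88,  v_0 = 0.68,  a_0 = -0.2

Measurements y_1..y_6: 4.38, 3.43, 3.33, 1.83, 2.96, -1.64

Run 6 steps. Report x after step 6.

x_post = -0.1882

step 1: x_pred=4.3231  r=0.0569  x^+=4.3530  v^+=0.5564  a^+=-0.1957
step 2: x_pred=4.7070  r=-1.2770  x^+=4.0353  v^+=-0.0886  a^+=-0.2916
step 3: x_pred=3.8930  r=-0.5630  x^+=3.5968  v^+=-0.5228  a^+=-0.3338
step 4: x_pred=3.1263  r=-1.2963  x^+=2.4444  v^+=-1.2761  a^+=-0.4311
step 5: x_pred=1.3980  r=1.5620  x^+=2.2196  v^+=-0.9767  a^+=-0.3139
step 6: x_pred=1.4230  r=-3.0630  x^+=-0.1882  v^+=-2.4101  a^+=-0.5438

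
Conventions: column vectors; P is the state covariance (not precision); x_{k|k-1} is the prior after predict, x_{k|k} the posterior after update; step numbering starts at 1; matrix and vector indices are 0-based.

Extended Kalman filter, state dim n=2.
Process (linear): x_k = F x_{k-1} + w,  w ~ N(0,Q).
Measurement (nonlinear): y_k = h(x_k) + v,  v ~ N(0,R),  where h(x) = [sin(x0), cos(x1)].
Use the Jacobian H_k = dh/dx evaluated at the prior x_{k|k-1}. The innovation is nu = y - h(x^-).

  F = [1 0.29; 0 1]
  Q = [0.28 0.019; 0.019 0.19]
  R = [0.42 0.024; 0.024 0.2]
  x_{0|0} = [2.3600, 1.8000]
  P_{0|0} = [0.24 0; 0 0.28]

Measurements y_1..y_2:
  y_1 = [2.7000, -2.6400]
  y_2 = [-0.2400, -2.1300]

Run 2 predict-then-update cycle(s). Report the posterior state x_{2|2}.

step 1: x^-=[2.8820, 1.8000]  P^-=[0.5435 0.1002; 0.1002 0.4700]  H_jac=[-0.9665 0.0000; 0.0000 -0.9738]  S=[0.9277 0.1183; 0.1183 0.6457]  K=[-0.5601 -0.0485; -0.0143 -0.7062]  nu=[2.4433, -2.4128]  x^+=[1.6306, 3.4689]  P^+=[0.2446 0.0238; 0.0238 0.1454]
step 2: x^-=[2.6366, 3.4689]  P^-=[0.5506 0.0849; 0.0849 0.3354]  H_jac=[-0.8752 0.0000; 0.0000 0.3215]  S=[0.8417 0.0001; 0.0001 0.2347]  K=[-0.5725 0.1166; -0.0884 0.4595]  nu=[-0.7238, -1.1831]  x^+=[2.9130, 2.9892]  P^+=[0.2716 0.0298; 0.0298 0.2793]

x_post = [2.9130, 2.9892]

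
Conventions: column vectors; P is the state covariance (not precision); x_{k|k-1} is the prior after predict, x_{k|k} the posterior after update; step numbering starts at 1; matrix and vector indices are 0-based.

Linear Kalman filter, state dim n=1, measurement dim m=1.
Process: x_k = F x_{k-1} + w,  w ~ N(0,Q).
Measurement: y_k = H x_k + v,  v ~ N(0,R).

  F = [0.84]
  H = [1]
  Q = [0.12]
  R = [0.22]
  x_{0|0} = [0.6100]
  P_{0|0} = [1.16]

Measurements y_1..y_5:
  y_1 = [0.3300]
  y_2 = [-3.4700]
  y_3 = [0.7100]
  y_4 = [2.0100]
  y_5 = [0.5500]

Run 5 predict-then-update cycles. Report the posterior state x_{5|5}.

step 1: x^-=[0.5124]  P^-=[0.9385]  S=[1.1585]  K=[0.8101]  nu=[-0.1824]  x^+=[0.3646]  P^+=[0.1782]
step 2: x^-=[0.3063]  P^-=[0.2458]  S=[0.4658]  K=[0.5276]  nu=[-3.7763]  x^+=[-1.6863]  P^+=[0.1161]
step 3: x^-=[-1.4165]  P^-=[0.2019]  S=[0.4219]  K=[0.4786]  nu=[2.1265]  x^+=[-0.3988]  P^+=[0.1053]
step 4: x^-=[-0.3350]  P^-=[0.1943]  S=[0.4143]  K=[0.4690]  nu=[2.3450]  x^+=[0.7647]  P^+=[0.1032]
step 5: x^-=[0.6424]  P^-=[0.1928]  S=[0.4128]  K=[0.4671]  nu=[-0.0924]  x^+=[0.5992]  P^+=[0.1028]

x_post = [0.5992]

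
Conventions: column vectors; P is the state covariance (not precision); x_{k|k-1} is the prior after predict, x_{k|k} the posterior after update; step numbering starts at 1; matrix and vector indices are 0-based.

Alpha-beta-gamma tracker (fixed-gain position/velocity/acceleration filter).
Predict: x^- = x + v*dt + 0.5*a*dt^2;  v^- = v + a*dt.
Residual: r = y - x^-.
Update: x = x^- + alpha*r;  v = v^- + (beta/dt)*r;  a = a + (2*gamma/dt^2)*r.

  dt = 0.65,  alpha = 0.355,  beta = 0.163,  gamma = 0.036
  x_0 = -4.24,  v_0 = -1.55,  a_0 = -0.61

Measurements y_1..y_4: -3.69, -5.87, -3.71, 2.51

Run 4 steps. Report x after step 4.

step 1: x_pred=-5.3764  r=1.6864  x^+=-4.7777  v^+=-1.5236  a^+=-0.3226
step 2: x_pred=-5.8362  r=-0.0338  x^+=-5.8482  v^+=-1.7418  a^+=-0.3284
step 3: x_pred=-7.0497  r=3.3397  x^+=-5.8641  v^+=-1.1177  a^+=0.2408
step 4: x_pred=-6.5398  r=9.0498  x^+=-3.3271  v^+=1.3082  a^+=1.7830

x_post = -3.3271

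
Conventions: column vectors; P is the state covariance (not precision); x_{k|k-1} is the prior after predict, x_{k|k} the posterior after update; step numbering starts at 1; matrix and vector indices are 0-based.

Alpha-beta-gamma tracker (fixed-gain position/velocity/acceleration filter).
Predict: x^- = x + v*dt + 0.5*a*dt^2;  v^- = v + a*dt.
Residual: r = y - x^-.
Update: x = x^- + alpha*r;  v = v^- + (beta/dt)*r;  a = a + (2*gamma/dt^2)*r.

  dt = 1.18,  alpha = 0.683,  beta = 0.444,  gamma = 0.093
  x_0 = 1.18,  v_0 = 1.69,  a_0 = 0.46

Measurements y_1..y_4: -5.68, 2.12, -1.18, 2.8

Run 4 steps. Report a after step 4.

step 1: x_pred=3.4945  r=-9.1745  x^+=-2.7717  v^+=-1.2193  a^+=-0.7655
step 2: x_pred=-4.7434  r=6.8634  x^+=-0.0557  v^+=0.4599  a^+=0.1513
step 3: x_pred=0.5923  r=-1.7723  x^+=-0.6182  v^+=-0.0285  a^+=-0.0855
step 4: x_pred=-0.7113  r=3.5113  x^+=1.6869  v^+=1.1919  a^+=0.3836

a_post = 0.3836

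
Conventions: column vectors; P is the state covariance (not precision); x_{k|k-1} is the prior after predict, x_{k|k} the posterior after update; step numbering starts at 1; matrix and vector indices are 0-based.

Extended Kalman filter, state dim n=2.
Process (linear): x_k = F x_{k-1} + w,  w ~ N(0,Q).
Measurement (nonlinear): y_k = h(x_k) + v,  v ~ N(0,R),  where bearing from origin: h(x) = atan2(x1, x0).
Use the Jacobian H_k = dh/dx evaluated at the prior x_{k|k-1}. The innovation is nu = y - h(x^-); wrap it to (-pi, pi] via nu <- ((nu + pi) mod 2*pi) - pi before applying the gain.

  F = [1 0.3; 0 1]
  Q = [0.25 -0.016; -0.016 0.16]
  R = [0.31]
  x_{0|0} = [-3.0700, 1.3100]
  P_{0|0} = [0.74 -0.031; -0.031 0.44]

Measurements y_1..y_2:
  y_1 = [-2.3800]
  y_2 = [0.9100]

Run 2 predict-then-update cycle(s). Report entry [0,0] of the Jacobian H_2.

H_jac[0,0] = -0.0749

step 1: x^-=[-2.6770, 1.3100]  P^-=[1.0110 0.0850; 0.0850 0.6000]  H_jac=[-0.1475 -0.3014]  S=[0.3940]  K=[-0.4434; -0.4907]  nu=[1.2167]  x^+=[-3.2165, 0.7129]  P^+=[0.9335 -0.0007; -0.0007 0.5051]
step 2: x^-=[-3.0026, 0.7129]  P^-=[1.2285 0.1348; 0.1348 0.6651]  H_jac=[-0.0749 -0.3153]  S=[0.3894]  K=[-0.3454; -0.5645]  nu=[-1.9985]  x^+=[-2.3124, 1.8410]  P^+=[1.1821 0.0589; 0.0589 0.5411]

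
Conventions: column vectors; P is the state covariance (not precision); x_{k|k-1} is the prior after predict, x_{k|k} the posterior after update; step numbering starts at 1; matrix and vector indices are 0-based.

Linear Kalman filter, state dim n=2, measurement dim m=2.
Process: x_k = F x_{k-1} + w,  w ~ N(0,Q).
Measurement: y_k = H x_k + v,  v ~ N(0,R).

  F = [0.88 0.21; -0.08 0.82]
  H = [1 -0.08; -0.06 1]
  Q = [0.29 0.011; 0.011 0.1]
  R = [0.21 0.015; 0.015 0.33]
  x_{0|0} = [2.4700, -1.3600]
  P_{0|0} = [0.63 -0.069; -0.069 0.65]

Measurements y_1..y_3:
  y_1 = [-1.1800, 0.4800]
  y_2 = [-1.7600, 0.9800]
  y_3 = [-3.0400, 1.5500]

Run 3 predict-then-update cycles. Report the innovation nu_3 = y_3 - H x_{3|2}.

innov = [-1.8868, 1.1384]

step 1: x^-=[1.8880, -1.3128]  P^-=[0.7810 0.0299; 0.0299 0.5501]  S=[0.9898 -0.0458; -0.0458 0.8794]  K=[0.7877 0.0218; 0.0147 0.6243]  nu=[-3.1730, 1.9061]  x^+=[-0.5699, -0.1693]  P^+=[0.1681 0.0291; 0.0291 0.2080]
step 2: x^-=[-0.5371, -0.0932]  P^-=[0.4401 0.0555; 0.0555 0.2371]  S=[0.6427 0.0254; 0.0254 0.5620]  K=[0.6770 0.0212; 0.0405 0.4141]  nu=[-1.2304, 1.0410]  x^+=[-1.3480, 0.2881]  P^+=[0.1445 0.0258; 0.0258 0.1388]
step 3: x^-=[-1.1257, 0.3441]  P^-=[0.4176 0.0429; 0.0429 0.1909]  S=[0.6220 0.0178; 0.0178 0.5172]  K=[0.6656 0.0116; 0.0341 0.3629]  nu=[-1.8868, 1.1384]  x^+=[-2.3683, 0.6929]  P^+=[0.1417 0.0223; 0.0223 0.1216]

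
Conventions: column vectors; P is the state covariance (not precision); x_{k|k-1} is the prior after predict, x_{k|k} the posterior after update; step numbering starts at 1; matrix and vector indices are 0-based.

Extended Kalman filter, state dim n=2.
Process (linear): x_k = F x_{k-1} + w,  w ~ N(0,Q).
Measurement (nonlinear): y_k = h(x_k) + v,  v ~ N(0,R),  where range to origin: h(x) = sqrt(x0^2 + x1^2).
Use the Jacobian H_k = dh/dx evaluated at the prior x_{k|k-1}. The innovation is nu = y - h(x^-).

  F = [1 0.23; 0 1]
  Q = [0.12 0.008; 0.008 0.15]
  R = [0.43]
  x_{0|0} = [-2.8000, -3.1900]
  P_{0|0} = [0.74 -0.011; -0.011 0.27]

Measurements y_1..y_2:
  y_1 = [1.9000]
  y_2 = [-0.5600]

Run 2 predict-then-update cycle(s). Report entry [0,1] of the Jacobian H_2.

step 1: x^-=[-3.5337, -3.1900]  P^-=[0.8692 0.0591; 0.0591 0.4200]  H_jac=[-0.7423 -0.6701]  S=[1.1563]  K=[-0.5922; -0.2813]  nu=[-2.8606]  x^+=[-1.8395, -2.3852]  P^+=[0.4636 -0.1336; -0.1336 0.3285]
step 2: x^-=[-2.3882, -2.3852]  P^-=[0.5396 -0.0500; -0.0500 0.4785]  H_jac=[-0.7075 -0.7067]  S=[0.8891]  K=[-0.3897; -0.3405]  nu=[-3.9353]  x^+=[-0.8547, -1.0452]  P^+=[0.4046 -0.1680; -0.1680 0.3754]

H_jac[0,1] = -0.7067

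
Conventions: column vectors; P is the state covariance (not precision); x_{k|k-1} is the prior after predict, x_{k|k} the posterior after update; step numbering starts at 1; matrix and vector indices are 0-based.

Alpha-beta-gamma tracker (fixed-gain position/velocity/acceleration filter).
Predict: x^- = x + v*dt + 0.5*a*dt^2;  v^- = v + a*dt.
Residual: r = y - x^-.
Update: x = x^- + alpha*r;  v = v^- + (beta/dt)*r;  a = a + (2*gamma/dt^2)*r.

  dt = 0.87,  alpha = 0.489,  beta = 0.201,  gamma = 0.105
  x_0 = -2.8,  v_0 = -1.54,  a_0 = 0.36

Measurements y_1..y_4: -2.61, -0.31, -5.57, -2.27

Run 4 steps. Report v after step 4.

step 1: x_pred=-4.0036  r=1.3936  x^+=-3.3221  v^+=-0.9048  a^+=0.7466
step 2: x_pred=-3.8268  r=3.5168  x^+=-2.1071  v^+=0.5572  a^+=1.7224
step 3: x_pred=-0.9704  r=-4.5996  x^+=-3.2196  v^+=0.9930  a^+=0.4462
step 4: x_pred=-2.1868  r=-0.0832  x^+=-2.2275  v^+=1.3620  a^+=0.4231

v_post = 1.3620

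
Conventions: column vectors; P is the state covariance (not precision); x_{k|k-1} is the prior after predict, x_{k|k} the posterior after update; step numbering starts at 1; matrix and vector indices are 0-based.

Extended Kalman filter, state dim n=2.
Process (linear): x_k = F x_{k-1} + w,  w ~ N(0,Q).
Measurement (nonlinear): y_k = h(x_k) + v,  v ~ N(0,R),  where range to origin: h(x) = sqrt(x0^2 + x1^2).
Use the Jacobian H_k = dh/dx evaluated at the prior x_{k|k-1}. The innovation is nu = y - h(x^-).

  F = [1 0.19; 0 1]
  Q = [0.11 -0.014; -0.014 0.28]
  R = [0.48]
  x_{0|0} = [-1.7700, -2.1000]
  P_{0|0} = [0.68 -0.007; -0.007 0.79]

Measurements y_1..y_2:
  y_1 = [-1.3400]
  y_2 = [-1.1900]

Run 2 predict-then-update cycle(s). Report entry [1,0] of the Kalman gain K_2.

step 1: x^-=[-2.1690, -2.1000]  P^-=[0.8159 0.1291; 0.1291 1.0700]  H_jac=[-0.7184 -0.6956]  S=[1.5479]  K=[-0.4367; -0.5408]  nu=[-4.3590]  x^+=[-0.2654, 0.2572]  P^+=[0.5207 -0.2364; -0.2364 0.6174]
step 2: x^-=[-0.2165, 0.2572]  P^-=[0.5631 -0.1331; -0.1331 0.8974]  H_jac=[-0.6440 0.7650]  S=[1.3699]  K=[-0.3391; 0.5637]  nu=[-1.5262]  x^+=[0.3010, -0.6031]  P^+=[0.4056 0.1287; 0.1287 0.4621]

K[1,0] = 0.5637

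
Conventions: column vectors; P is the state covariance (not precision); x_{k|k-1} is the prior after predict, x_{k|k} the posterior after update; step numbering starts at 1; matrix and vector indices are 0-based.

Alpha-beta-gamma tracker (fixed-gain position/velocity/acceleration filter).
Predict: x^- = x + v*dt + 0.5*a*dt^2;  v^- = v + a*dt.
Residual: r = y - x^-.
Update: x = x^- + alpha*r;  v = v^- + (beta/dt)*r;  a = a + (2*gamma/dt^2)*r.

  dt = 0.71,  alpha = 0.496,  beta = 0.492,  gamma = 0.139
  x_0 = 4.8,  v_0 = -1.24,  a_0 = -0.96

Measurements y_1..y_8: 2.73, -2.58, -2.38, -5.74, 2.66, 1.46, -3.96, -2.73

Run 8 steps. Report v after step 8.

v_post = -1.3085

step 1: x_pred=3.6776  r=-0.9476  x^+=3.2076  v^+=-2.5783  a^+=-1.4826
step 2: x_pred=1.0033  r=-3.5833  x^+=-0.7740  v^+=-6.1140  a^+=-3.4587
step 3: x_pred=-5.9867  r=3.6067  x^+=-4.1978  v^+=-6.0704  a^+=-1.4697
step 4: x_pred=-8.8782  r=3.1382  x^+=-7.3217  v^+=-4.9393  a^+=0.2610
step 5: x_pred=-10.7628  r=13.4228  x^+=-4.1051  v^+=4.5474  a^+=7.6633
step 6: x_pred=1.0551  r=0.4049  x^+=1.2560  v^+=10.2689  a^+=7.8866
step 7: x_pred=10.5347  r=-14.4947  x^+=3.3453  v^+=5.8242  a^+=-0.1069
step 8: x_pred=7.4536  r=-10.1836  x^+=2.4025  v^+=-1.3085  a^+=-5.7229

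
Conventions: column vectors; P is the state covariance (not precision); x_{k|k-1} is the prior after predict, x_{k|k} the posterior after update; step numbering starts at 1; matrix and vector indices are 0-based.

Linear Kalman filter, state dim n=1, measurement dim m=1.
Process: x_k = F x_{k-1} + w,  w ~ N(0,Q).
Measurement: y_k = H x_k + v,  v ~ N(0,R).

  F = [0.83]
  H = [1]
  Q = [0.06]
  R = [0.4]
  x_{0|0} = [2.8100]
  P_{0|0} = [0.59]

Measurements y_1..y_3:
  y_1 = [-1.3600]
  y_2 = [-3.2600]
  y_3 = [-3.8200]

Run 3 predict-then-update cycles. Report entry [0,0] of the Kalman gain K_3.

K[0,0] = 0.2785

step 1: x^-=[2.3323]  P^-=[0.4665]  S=[0.8665]  K=[0.5383]  nu=[-3.6923]  x^+=[0.3446]  P^+=[0.2153]
step 2: x^-=[0.2860]  P^-=[0.2083]  S=[0.6083]  K=[0.3425]  nu=[-3.5460]  x^+=[-0.9284]  P^+=[0.1370]
step 3: x^-=[-0.7706]  P^-=[0.1544]  S=[0.5544]  K=[0.2785]  nu=[-3.0494]  x^+=[-1.6198]  P^+=[0.1114]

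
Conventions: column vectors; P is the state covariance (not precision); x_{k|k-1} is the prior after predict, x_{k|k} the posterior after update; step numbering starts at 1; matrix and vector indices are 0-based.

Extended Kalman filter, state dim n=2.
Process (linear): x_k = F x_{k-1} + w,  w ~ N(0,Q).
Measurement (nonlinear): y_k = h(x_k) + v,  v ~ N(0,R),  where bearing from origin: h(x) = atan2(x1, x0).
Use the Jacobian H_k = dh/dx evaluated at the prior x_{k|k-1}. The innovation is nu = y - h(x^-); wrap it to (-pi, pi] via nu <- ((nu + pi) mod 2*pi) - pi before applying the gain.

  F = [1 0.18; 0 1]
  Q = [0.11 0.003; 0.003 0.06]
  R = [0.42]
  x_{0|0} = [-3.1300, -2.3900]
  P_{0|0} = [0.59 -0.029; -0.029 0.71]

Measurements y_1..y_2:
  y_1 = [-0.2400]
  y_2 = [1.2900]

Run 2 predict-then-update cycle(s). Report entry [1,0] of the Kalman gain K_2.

step 1: x^-=[-3.5602, -2.3900]  P^-=[0.7126 0.1018; 0.1018 0.7700]  H_jac=[0.1300 -0.1936]  S=[0.4558]  K=[0.1600; -0.2981]  nu=[2.3104]  x^+=[-3.1906, -3.0787]  P^+=[0.7009 0.1235; 0.1235 0.7295]
step 2: x^-=[-3.7448, -3.0787]  P^-=[0.8790 0.2578; 0.2578 0.7895]  H_jac=[0.1310 -0.1593]  S=[0.4444]  K=[0.1667; -0.2071]  nu=[-2.5397]  x^+=[-4.1681, -2.5527]  P^+=[0.8667 0.2732; 0.2732 0.7704]

K[1,0] = -0.2071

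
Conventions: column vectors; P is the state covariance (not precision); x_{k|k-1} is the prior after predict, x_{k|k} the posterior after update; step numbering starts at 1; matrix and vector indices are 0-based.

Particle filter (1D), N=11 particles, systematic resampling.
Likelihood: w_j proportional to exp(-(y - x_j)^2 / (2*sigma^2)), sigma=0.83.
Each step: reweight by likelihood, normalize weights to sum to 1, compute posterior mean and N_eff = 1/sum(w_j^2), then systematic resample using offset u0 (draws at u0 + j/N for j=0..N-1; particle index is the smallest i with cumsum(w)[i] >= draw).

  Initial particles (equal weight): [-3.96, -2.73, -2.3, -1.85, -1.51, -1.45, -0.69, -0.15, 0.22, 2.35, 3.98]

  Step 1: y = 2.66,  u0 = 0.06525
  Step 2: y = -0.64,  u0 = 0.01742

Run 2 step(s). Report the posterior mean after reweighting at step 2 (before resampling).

step 1: w=[0.0000, 0.0000, 0.0000, 0.0000, 0.0000, 0.0000, 0.0002, 0.0026, 0.0108, 0.7571, 0.2292]  mean=2.6933  Neff=1.5977  idx=[9, 9, 9, 9, 9, 9, 9, 9, 10, 10, 10]
step 2: w=[0.1250, 0.1250, 0.1250, 0.1250, 0.1250, 0.1250, 0.1250, 0.1250, 0.0000, 0.0000, 0.0000]  mean=2.3501  Neff=8.0007  idx=[0, 0, 1, 2, 3, 3, 4, 5, 5, 6, 7]

post_mean = 2.3501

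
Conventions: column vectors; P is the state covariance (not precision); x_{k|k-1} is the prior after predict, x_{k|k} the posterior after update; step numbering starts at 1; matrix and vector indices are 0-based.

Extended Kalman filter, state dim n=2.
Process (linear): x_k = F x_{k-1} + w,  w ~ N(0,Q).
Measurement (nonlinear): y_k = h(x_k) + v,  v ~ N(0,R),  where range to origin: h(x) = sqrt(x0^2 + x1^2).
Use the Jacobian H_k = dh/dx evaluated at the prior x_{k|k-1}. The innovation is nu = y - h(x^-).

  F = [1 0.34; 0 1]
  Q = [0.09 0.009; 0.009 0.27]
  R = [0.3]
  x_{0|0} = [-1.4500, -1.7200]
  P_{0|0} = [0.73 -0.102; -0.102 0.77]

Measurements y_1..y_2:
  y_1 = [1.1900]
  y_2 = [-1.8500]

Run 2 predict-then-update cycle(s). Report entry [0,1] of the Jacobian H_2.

H_jac[0,1] = -0.4935

step 1: x^-=[-2.0348, -1.7200]  P^-=[0.8397 0.1688; 0.1688 1.0400]  H_jac=[-0.7637 -0.6456]  S=[1.3896]  K=[-0.5399; -0.5759]  nu=[-1.4744]  x^+=[-1.2388, -0.8709]  P^+=[0.4346 -0.2633; -0.2633 0.5791]
step 2: x^-=[-1.5349, -0.8709]  P^-=[0.4125 -0.0574; -0.0574 0.8491]  H_jac=[-0.8698 -0.4935]  S=[0.7696]  K=[-0.4294; -0.4796]  nu=[-3.6148]  x^+=[0.0174, 0.8628]  P^+=[0.2706 -0.2159; -0.2159 0.6721]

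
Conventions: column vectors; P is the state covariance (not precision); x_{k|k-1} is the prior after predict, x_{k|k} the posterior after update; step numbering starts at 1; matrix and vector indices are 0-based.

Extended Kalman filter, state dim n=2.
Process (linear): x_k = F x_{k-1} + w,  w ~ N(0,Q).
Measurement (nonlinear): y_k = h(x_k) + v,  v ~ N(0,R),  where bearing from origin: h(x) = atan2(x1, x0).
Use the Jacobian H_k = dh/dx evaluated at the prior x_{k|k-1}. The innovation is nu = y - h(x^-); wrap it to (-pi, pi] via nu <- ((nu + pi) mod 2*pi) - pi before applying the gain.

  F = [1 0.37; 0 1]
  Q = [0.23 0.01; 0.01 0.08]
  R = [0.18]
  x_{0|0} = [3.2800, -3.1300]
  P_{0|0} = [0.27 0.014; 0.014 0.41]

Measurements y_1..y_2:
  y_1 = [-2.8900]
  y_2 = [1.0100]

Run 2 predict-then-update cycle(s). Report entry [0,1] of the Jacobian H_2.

H_jac[0,1] = -0.0375

step 1: x^-=[2.1219, -3.1300]  P^-=[0.5665 0.1757; 0.1757 0.4900]  H_jac=[0.2189 0.1484]  S=[0.2293]  K=[0.6543; 0.4847]  nu=[-1.9150]  x^+=[0.8689, -4.0582]  P^+=[0.4683 0.1030; 0.1030 0.4361]
step 2: x^-=[-0.6327, -4.0582]  P^-=[0.8342 0.2743; 0.2743 0.5161]  H_jac=[0.2406 -0.0375]  S=[0.2241]  K=[0.8497; 0.2081]  nu=[2.7355]  x^+=[1.6917, -3.4889]  P^+=[0.6724 0.2347; 0.2347 0.5064]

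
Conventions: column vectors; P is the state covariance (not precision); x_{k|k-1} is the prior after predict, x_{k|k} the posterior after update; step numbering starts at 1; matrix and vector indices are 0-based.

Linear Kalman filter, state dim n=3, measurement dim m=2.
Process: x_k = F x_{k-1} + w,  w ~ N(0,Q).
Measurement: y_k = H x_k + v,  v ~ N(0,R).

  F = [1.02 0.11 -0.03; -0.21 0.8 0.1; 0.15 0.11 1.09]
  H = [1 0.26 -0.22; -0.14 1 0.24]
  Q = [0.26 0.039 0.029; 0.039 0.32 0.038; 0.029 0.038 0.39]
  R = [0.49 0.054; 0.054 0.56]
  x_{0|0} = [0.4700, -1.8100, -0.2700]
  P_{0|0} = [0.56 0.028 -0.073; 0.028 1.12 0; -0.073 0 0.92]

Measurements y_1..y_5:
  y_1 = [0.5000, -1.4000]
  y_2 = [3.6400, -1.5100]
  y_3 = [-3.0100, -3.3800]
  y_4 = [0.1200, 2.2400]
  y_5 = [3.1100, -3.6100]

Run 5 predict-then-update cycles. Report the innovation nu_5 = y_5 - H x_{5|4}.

innov = [3.4753, -3.9822]

step 1: x^-=[0.2884, -1.5737, -0.4229]  P^-=[0.8678 0.0291 0.0209; 0.0291 1.0644 0.2375; 0.0209 0.2375 1.4863]  S=[1.4804 0.1271; 0.1271 1.8314]  K=[0.5958 -0.0890; 0.1197 0.6018; -0.1939 0.3363]  nu=[0.5277, 0.3156]  x^+=[0.5747, -1.3207, -0.4191]  P^+=[0.3412 -0.0225 0.2191; -0.0225 0.3617 -0.0891; 0.2191 -0.0891 1.2400]
step 2: x^-=[0.4535, -1.2191, -0.5159]  P^-=[0.6026 0.0011 0.2744; 0.0011 0.5630 0.0666; 0.2744 0.0666 1.9249]  S=[1.0960 0.0792; 0.0792 1.2589]  K=[0.4982 -0.0452; 0.0883 0.4542; -0.1491 0.3987]  nu=[3.3900, -0.1036]  x^+=[2.1472, -0.9667, -1.0625]  P^+=[0.3315 -0.0389 0.3622; -0.0389 0.2884 -0.1444; 0.3622 -0.1444 1.7098]
step 3: x^-=[2.1157, -1.3305, -0.9424]  P^-=[0.5800 -0.0015 0.4065; -0.0015 0.5110 0.0305; 0.4065 0.0305 2.5149]  S=[1.0431 0.0767; 0.0767 1.2150]  K=[0.4712 -0.0175; 0.0885 0.4212; -0.1688 0.4857]  nu=[-4.9871, -1.5271]  x^+=[-0.2074, -2.4152, -0.8422]  P^+=[0.3493 -0.0512 0.4820; -0.0512 0.2816 -0.2003; 0.4820 -0.2003 2.2111]
step 4: x^-=[-0.4519, -1.9728, -1.2148]  P^-=[0.5891 -0.0034 0.5174; -0.0034 0.5026 0.0079; 0.5174 0.0079 3.1362]  S=[1.0346 0.0722; 0.0722 1.2248]  K=[0.4583 0.0042; 0.0929 0.4068; -0.2049 0.5739]  nu=[0.8176, 4.4411]  x^+=[-0.0584, -0.0901, 1.1664]  P^+=[0.3716 -0.0631 0.5926; -0.0631 0.2855 -0.2562; 0.5926 -0.2562 2.7064]
step 5: x^-=[-0.1045, 0.0569, 1.2527]  P^-=[0.6037 -0.0061 0.6190; -0.0061 0.5015 -0.0127; 0.6190 -0.0127 3.7475]  S=[1.0349 0.0658; 0.0658 1.2432]  K=[0.4488 0.0229; 0.0976 0.3965; -0.2434 0.6564]  nu=[3.4753, -3.9822]  x^+=[1.3641, -1.1827, -2.2071]  P^+=[0.3933 -0.0746 0.6944; -0.0746 0.2911 -0.3095; 0.6944 -0.3095 3.1716]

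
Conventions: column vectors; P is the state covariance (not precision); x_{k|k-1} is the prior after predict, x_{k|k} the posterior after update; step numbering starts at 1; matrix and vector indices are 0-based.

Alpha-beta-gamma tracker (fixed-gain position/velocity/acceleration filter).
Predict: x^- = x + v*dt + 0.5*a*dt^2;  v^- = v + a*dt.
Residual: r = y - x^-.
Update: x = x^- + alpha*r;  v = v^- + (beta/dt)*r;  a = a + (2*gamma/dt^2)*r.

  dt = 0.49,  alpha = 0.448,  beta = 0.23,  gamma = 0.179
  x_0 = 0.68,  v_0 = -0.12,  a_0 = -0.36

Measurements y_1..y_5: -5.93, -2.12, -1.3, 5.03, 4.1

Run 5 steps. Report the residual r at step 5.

resid = 2.5138

step 1: x_pred=0.5780  r=-6.5080  x^+=-2.3376  v^+=-3.3512  a^+=-10.0637
step 2: x_pred=-5.1878  r=3.0678  x^+=-3.8134  v^+=-6.8424  a^+=-5.4894
step 3: x_pred=-7.8252  r=6.5252  x^+=-4.9019  v^+=-6.4694  a^+=4.2399
step 4: x_pred=-7.5629  r=12.5929  x^+=-1.9213  v^+=1.5192  a^+=23.0165
step 5: x_pred=1.5862  r=2.5138  x^+=2.7124  v^+=13.9772  a^+=26.7646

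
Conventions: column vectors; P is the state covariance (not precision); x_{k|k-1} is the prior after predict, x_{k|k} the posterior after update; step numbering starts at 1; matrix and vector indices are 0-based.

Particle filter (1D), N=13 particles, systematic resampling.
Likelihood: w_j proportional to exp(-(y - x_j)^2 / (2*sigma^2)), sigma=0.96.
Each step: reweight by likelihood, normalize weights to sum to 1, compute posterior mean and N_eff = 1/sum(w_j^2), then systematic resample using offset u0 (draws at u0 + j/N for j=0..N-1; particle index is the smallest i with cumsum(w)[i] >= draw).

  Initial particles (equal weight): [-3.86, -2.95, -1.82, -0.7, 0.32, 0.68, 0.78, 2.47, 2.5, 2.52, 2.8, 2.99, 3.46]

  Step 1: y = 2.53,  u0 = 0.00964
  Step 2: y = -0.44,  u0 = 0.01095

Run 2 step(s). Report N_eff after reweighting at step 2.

step 1: w=[0.0000, 0.0000, 0.0000, 0.0006, 0.0120, 0.0265, 0.0322, 0.1693, 0.1695, 0.1696, 0.1630, 0.1512, 0.1061]  mean=2.5915  Neff=6.7232  idx=[4, 7, 7, 7, 8, 8, 9, 9, 10, 10, 11, 11, 12]
step 2: w=[0.9055, 0.0125, 0.0125, 0.0125, 0.0114, 0.0114, 0.0107, 0.0107, 0.0042, 0.0042, 0.0021, 0.0021, 0.0003]  mean=0.5303  Neff=1.2182  idx=[0, 0, 0, 0, 0, 0, 0, 0, 0, 0, 0, 0, 3]

N_eff = 1.2182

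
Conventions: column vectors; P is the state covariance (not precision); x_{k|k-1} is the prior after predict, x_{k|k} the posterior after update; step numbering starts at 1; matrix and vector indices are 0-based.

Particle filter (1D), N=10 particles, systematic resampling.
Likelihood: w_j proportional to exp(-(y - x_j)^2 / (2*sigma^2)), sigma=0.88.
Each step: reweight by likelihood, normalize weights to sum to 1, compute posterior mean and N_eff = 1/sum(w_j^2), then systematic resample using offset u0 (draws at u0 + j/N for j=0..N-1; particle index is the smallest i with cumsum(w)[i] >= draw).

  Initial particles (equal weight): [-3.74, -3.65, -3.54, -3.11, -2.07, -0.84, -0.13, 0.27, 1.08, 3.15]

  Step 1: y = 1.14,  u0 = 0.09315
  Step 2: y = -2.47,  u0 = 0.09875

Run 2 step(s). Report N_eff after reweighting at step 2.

N_eff = 3.6570

step 1: w=[0.0000, 0.0000, 0.0000, 0.0000, 0.0006, 0.0376, 0.1666, 0.2895, 0.4709, 0.0348]  mean=0.6418  Neff=2.9764  idx=[6, 6, 7, 7, 7, 8, 8, 8, 8, 9]
step 2: w=[0.3511, 0.3511, 0.0946, 0.0946, 0.0946, 0.0035, 0.0035, 0.0035, 0.0035, 0.0000]  mean=0.0005  Neff=3.6570  idx=[0, 0, 0, 1, 1, 1, 1, 3, 4, 8]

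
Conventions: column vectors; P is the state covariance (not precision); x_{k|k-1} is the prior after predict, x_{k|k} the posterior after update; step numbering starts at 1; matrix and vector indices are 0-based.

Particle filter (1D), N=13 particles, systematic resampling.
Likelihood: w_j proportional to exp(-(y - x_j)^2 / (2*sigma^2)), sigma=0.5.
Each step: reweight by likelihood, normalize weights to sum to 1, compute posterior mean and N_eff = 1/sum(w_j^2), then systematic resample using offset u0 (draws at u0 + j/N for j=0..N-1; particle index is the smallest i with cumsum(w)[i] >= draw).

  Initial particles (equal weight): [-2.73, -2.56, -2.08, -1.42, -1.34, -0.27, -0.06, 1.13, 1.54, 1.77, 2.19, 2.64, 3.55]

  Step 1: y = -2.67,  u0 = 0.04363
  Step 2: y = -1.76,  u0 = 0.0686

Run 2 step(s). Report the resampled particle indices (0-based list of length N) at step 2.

step 1: w=[0.3908, 0.3842, 0.1962, 0.0173, 0.0114, 0.0000, 0.0000, 0.0000, 0.0000, 0.0000, 0.0000, 0.0000, 0.0000]  mean=-2.4986  Neff=2.9473  idx=[0, 0, 0, 0, 0, 1, 1, 1, 1, 1, 2, 2, 2]
step 2: w=[0.0331, 0.0331, 0.0331, 0.0331, 0.0331, 0.0605, 0.0605, 0.0605, 0.0605, 0.0605, 0.1773, 0.1773, 0.1773]  mean=-2.3329  Neff=8.4694  idx=[2, 4, 5, 7, 8, 9, 10, 10, 11, 11, 12, 12, 12]

resampled_idx = [2, 4, 5, 7, 8, 9, 10, 10, 11, 11, 12, 12, 12]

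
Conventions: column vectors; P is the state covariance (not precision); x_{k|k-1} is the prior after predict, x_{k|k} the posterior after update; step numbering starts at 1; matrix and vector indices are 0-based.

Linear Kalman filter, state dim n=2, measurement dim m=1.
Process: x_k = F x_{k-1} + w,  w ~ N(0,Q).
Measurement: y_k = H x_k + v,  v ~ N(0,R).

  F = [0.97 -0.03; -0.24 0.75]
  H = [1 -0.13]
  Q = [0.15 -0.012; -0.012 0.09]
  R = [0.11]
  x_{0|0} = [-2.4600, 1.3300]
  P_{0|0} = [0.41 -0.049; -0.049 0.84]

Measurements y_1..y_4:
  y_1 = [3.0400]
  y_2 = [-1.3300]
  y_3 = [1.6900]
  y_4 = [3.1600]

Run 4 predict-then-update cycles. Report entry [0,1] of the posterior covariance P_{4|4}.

step 1: x^-=[-2.4261, 1.5879]  P^-=[0.5394 -0.1623; -0.1623 0.6038]  S=[0.7018]  K=[0.7986; -0.3432]  nu=[5.6725]  x^+=[2.1042, -0.3588]  P^+=[0.0918 0.0300; 0.0300 0.5211]
step 2: x^-=[2.0519, -0.7741]  P^-=[0.2351 -0.0230; -0.0230 0.3776]  S=[0.3574]  K=[0.6660; -0.2018]  nu=[-3.4825]  x^+=[-0.2675, -0.0712]  P^+=[0.0765 0.0250; 0.0250 0.3631]
step 3: x^-=[-0.2573, 0.0108]  P^-=[0.2209 -0.0196; -0.0196 0.2896]  S=[0.3409]  K=[0.6554; -0.1680]  nu=[1.9487]  x^+=[1.0199, -0.3166]  P^+=[0.0744 0.0179; 0.0179 0.2800]
step 4: x^-=[0.9988, -0.4823]  P^-=[0.2192 -0.0225; -0.0225 0.2453]  S=[0.3392]  K=[0.6549; -0.1602]  nu=[2.0985]  x^+=[2.3731, -0.8185]  P^+=[0.0737 0.0131; 0.0131 0.2366]

P_post[0,1] = 0.0131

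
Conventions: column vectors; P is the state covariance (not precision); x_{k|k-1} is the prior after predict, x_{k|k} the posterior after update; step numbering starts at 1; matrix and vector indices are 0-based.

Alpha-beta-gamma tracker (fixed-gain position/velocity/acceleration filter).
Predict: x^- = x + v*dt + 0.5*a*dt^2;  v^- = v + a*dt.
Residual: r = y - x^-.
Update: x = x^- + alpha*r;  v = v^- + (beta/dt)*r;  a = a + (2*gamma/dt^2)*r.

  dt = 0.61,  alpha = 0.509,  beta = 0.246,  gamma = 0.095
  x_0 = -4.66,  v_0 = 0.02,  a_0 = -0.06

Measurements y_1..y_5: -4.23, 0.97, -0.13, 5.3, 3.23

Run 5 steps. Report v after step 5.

step 1: x_pred=-4.6590  r=0.4290  x^+=-4.4406  v^+=0.1564  a^+=0.1590
step 2: x_pred=-4.3156  r=5.2856  x^+=-1.6252  v^+=2.3850  a^+=2.8580
step 3: x_pred=0.3613  r=-0.4913  x^+=0.1112  v^+=3.9302  a^+=2.6071
step 4: x_pred=2.9937  r=2.3063  x^+=4.1676  v^+=6.4506  a^+=3.7847
step 5: x_pred=8.8066  r=-5.5766  x^+=5.9681  v^+=6.5103  a^+=0.9372

v_post = 6.5103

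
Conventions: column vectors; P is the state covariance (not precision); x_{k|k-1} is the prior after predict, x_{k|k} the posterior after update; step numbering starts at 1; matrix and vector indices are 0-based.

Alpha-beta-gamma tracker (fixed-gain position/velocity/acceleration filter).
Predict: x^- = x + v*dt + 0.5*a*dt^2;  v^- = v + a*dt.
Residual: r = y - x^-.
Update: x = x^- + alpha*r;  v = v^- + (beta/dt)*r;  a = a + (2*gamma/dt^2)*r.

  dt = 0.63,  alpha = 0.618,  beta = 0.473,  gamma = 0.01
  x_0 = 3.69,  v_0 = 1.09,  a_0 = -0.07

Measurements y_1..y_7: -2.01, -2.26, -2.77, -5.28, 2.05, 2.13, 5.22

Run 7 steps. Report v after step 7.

step 1: x_pred=4.3628  r=-6.3728  x^+=0.4244  v^+=-3.7388  a^+=-0.3911
step 2: x_pred=-2.0086  r=-0.2514  x^+=-2.1640  v^+=-4.1739  a^+=-0.4038
step 3: x_pred=-4.8737  r=2.1037  x^+=-3.5736  v^+=-2.8489  a^+=-0.2978
step 4: x_pred=-5.4275  r=0.1475  x^+=-5.3363  v^+=-2.9257  a^+=-0.2904
step 5: x_pred=-7.2372  r=9.2872  x^+=-1.4977  v^+=3.8641  a^+=0.1776
step 6: x_pred=0.9719  r=1.1581  x^+=1.6876  v^+=4.8455  a^+=0.2360
step 7: x_pred=4.7871  r=0.4329  x^+=5.0546  v^+=5.3192  a^+=0.2578

v_post = 5.3192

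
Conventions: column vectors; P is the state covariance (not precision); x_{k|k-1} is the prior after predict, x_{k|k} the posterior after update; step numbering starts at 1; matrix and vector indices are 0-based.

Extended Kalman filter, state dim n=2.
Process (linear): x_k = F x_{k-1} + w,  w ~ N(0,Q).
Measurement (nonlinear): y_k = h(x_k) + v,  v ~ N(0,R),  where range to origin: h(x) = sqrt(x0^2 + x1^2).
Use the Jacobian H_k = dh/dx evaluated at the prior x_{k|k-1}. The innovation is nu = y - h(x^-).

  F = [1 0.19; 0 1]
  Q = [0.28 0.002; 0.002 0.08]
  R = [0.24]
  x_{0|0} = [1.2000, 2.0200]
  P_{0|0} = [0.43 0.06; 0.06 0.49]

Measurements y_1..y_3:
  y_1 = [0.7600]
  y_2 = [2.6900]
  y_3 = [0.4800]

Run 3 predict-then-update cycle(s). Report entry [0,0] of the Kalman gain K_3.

step 1: x^-=[1.5838, 2.0200]  P^-=[0.7505 0.1551; 0.1551 0.5700]  H_jac=[0.6170 0.7870]  S=[1.0293]  K=[0.5684; 0.5288]  nu=[-1.8069]  x^+=[0.5567, 1.0646]  P^+=[0.4179 -0.1543; -0.1543 0.2822]
step 2: x^-=[0.7590, 1.0646]  P^-=[0.6494 -0.0987; -0.0987 0.3622]  H_jac=[0.5805 0.8143]  S=[0.6057]  K=[0.4898; 0.3924]  nu=[1.3825]  x^+=[1.4361, 1.6071]  P^+=[0.5042 -0.2151; -0.2151 0.2690]
step 3: x^-=[1.7414, 1.6071]  P^-=[0.7121 -0.1620; -0.1620 0.3490]  H_jac=[0.7349 0.6782]  S=[0.6237]  K=[0.6630; 0.1886]  nu=[-1.8897]  x^+=[0.4885, 1.2506]  P^+=[0.4380 -0.2400; -0.2400 0.3268]

K[0,0] = 0.6630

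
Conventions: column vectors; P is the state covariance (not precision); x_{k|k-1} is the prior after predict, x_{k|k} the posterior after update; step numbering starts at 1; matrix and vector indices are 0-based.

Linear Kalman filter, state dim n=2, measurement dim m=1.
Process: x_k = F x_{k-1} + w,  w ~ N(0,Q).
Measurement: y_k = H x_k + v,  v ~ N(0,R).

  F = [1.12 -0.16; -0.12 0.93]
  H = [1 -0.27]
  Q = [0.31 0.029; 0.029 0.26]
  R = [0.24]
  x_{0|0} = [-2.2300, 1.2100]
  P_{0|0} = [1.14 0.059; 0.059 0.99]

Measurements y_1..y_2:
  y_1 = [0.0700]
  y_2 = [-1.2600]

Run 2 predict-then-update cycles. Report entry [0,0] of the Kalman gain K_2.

K[0,0] = 0.6520

step 1: x^-=[-2.6912, 1.3929]  P^-=[1.7442 -0.2089; -0.2089 1.1195]  S=[2.1787]  K=[0.8265; -0.2346]  nu=[3.1373]  x^+=[-0.0983, 0.6568]  P^+=[0.2560 0.2136; 0.2136 0.9995]
step 2: x^-=[-0.2152, 0.6226]  P^-=[0.5802 0.0724; 0.0724 1.0805]  S=[0.8599]  K=[0.6520; -0.2551]  nu=[-0.8768]  x^+=[-0.7868, 0.8462]  P^+=[0.2146 0.2154; 0.2154 1.0246]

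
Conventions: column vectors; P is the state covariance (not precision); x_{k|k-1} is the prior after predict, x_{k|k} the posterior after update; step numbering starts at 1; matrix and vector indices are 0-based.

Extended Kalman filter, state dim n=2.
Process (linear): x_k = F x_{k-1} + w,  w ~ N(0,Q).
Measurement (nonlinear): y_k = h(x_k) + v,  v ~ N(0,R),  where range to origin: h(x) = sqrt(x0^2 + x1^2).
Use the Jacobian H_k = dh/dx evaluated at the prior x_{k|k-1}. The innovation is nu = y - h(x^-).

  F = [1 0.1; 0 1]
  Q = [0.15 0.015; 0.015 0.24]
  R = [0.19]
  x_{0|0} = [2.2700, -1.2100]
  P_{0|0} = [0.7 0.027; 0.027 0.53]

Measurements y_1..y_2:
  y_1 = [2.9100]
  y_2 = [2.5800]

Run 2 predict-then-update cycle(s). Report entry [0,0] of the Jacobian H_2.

step 1: x^-=[2.1490, -1.2100]  P^-=[0.8607 0.0950; 0.0950 0.7700]  H_jac=[0.8714 -0.4906]  S=[0.9476]  K=[0.7422; -0.3113]  nu=[0.4438]  x^+=[2.4784, -1.3481]  P^+=[0.3386 0.3140; 0.3140 0.6782]
step 2: x^-=[2.3436, -1.3481]  P^-=[0.5582 0.3968; 0.3968 0.9182]  H_jac=[0.8668 -0.4986]  S=[0.4947]  K=[0.5781; -0.2302]  nu=[-0.1237]  x^+=[2.2721, -1.3197]  P^+=[0.3929 0.4626; 0.4626 0.8919]

H_jac[0,0] = 0.8668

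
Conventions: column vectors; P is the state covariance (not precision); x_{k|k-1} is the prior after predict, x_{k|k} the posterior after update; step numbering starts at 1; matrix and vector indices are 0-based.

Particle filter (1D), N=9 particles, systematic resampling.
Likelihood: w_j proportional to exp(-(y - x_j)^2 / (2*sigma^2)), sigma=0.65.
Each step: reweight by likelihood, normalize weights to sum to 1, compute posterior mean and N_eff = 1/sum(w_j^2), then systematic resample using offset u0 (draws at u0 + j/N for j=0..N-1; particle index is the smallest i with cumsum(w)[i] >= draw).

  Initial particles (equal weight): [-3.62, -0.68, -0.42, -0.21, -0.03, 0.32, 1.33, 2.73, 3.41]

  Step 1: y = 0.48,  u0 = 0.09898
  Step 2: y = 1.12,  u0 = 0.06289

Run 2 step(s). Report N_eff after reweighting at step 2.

step 1: w=[0.0000, 0.0618, 0.1166, 0.1731, 0.2235, 0.2950, 0.1293, 0.0008, 0.0000]  mean=0.1344  Neff=4.9744  idx=[2, 3, 3, 4, 4, 5, 5, 6, 6]
step 2: w=[0.0170, 0.0346, 0.0346, 0.0587, 0.0587, 0.1317, 0.1317, 0.2665, 0.2665]  mean=0.7680  Neff=5.3670  idx=[2, 4, 5, 6, 7, 7, 7, 8, 8]

N_eff = 5.3670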